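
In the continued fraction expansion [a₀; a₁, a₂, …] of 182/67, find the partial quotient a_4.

1

Run the Euclidean algorithm, recording each quotient:
182 = 2·67 + 48, so a_0 = 2
67 = 1·48 + 19, so a_1 = 1
48 = 2·19 + 10, so a_2 = 2
19 = 1·10 + 9, so a_3 = 1
10 = 1·9 + 1, so a_4 = 1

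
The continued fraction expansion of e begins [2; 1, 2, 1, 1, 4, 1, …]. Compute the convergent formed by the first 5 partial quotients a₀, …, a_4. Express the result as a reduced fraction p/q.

a_0 = 2: 2/1
a_1 = 1: 3/1
a_2 = 2: 8/3
a_3 = 1: 11/4
a_4 = 1: 19/7

19/7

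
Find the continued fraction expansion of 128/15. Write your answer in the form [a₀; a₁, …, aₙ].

[8; 1, 1, 7]

⌊128/15⌋ = 8, remainder 8
⌊15/8⌋ = 1, remainder 7
⌊8/7⌋ = 1, remainder 1
⌊7/1⌋ = 7, remainder 0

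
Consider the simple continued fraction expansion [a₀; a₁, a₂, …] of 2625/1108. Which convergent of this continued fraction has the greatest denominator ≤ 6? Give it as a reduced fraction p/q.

7/3

a_0 = 2: 2/1  (≤ bound)
a_1 = 2: 5/2  (≤ bound)
a_2 = 1: 7/3  (≤ bound)
a_3 = 2: 19/8  (> 6, stop)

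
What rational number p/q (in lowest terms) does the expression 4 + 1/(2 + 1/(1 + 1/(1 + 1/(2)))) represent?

a_0 = 4: 4/1
a_1 = 2: 9/2
a_2 = 1: 13/3
a_3 = 1: 22/5
a_4 = 2: 57/13

57/13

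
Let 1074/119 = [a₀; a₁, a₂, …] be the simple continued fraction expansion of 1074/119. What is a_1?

39

1074 ÷ 119 → quotient 9, remainder 3
119 ÷ 3 → quotient 39, remainder 2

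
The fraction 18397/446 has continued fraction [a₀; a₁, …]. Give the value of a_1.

⌊18397/446⌋ = 41, remainder 111
⌊446/111⌋ = 4, remainder 2

4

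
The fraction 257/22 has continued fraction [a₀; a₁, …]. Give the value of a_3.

7

257 ÷ 22 → quotient 11, remainder 15
22 ÷ 15 → quotient 1, remainder 7
15 ÷ 7 → quotient 2, remainder 1
7 ÷ 1 → quotient 7, remainder 0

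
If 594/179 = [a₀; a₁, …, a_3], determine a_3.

8

Run the Euclidean algorithm, recording each quotient:
594 ÷ 179 → quotient 3, remainder 57
179 ÷ 57 → quotient 3, remainder 8
57 ÷ 8 → quotient 7, remainder 1
8 ÷ 1 → quotient 8, remainder 0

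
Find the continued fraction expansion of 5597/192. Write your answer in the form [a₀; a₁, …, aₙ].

[29; 6, 1, 1, 1, 1, 1, 3]

5597 ÷ 192 → quotient 29, remainder 29
192 ÷ 29 → quotient 6, remainder 18
29 ÷ 18 → quotient 1, remainder 11
18 ÷ 11 → quotient 1, remainder 7
11 ÷ 7 → quotient 1, remainder 4
7 ÷ 4 → quotient 1, remainder 3
4 ÷ 3 → quotient 1, remainder 1
3 ÷ 1 → quotient 3, remainder 0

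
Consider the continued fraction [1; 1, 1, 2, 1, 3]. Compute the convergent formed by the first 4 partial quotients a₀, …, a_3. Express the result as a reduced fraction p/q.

8/5

Collapse the nested fraction from the inside out:
Start with 2.
1 + 1/(2/1) = 1 + 1/2 = 3/2
1 + 1/(3/2) = 1 + 2/3 = 5/3
1 + 1/(5/3) = 1 + 3/5 = 8/5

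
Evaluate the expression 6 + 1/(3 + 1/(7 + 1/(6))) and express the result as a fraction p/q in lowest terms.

853/135

a_0 = 6: 6/1
a_1 = 3: 19/3
a_2 = 7: 139/22
a_3 = 6: 853/135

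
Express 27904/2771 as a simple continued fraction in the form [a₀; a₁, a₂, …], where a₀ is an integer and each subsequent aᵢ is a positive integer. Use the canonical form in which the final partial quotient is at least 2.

Apply division with remainder until the remainder is 0:
⌊27904/2771⌋ = 10, remainder 194
⌊2771/194⌋ = 14, remainder 55
⌊194/55⌋ = 3, remainder 29
⌊55/29⌋ = 1, remainder 26
⌊29/26⌋ = 1, remainder 3
⌊26/3⌋ = 8, remainder 2
⌊3/2⌋ = 1, remainder 1
⌊2/1⌋ = 2, remainder 0

[10; 14, 3, 1, 1, 8, 1, 2]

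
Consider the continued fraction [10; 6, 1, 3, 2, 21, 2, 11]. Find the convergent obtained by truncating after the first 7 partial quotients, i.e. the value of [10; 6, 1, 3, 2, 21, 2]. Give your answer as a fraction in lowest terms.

27165/2677

Build up convergents one term at a time:
a_0 = 10: 10/1
a_1 = 6: 61/6
a_2 = 1: 71/7
a_3 = 3: 274/27
a_4 = 2: 619/61
a_5 = 21: 13273/1308
a_6 = 2: 27165/2677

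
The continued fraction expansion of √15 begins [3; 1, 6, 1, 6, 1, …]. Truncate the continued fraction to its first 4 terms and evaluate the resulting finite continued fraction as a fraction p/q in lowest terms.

31/8

Use the convergent recurrence hₖ = aₖ·hₖ₋₁ + hₖ₋₂ (and likewise for the denominators kₖ):
a_0 = 3: 3/1
a_1 = 1: 4/1
a_2 = 6: 27/7
a_3 = 1: 31/8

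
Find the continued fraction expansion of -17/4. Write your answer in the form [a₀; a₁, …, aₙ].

⌊-17/4⌋ = -5, remainder 3
⌊4/3⌋ = 1, remainder 1
⌊3/1⌋ = 3, remainder 0

[-5; 1, 3]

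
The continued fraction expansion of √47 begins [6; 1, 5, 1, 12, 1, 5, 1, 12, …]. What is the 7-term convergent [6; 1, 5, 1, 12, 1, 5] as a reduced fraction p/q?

Start with 5.
1 + 1/(5/1) = 1 + 1/5 = 6/5
12 + 1/(6/5) = 12 + 5/6 = 77/6
1 + 1/(77/6) = 1 + 6/77 = 83/77
5 + 1/(83/77) = 5 + 77/83 = 492/83
1 + 1/(492/83) = 1 + 83/492 = 575/492
6 + 1/(575/492) = 6 + 492/575 = 3942/575

3942/575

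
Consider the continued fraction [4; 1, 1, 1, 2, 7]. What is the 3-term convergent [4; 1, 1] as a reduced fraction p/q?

Start with 1.
1 + 1/(1/1) = 1 + 1/1 = 2/1
4 + 1/(2/1) = 4 + 1/2 = 9/2

9/2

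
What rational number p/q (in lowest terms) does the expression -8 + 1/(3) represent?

a_0 = -8: -8/1
a_1 = 3: -23/3

-23/3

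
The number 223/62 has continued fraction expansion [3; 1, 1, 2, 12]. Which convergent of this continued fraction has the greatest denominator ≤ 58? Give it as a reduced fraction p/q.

a_0 = 3: 3/1  (≤ bound)
a_1 = 1: 4/1  (≤ bound)
a_2 = 1: 7/2  (≤ bound)
a_3 = 2: 18/5  (≤ bound)
a_4 = 12: 223/62  (> 58, stop)

18/5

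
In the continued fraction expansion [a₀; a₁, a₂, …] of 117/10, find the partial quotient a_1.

1

⌊117/10⌋ = 11, remainder 7
⌊10/7⌋ = 1, remainder 3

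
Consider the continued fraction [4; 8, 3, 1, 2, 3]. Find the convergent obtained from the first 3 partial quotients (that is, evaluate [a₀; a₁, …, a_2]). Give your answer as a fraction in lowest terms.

103/25

Start with 3.
8 + 1/(3/1) = 8 + 1/3 = 25/3
4 + 1/(25/3) = 4 + 3/25 = 103/25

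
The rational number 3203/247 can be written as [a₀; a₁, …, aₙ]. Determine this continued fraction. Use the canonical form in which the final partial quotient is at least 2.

[12; 1, 29, 1, 7]

⌊3203/247⌋ = 12, remainder 239
⌊247/239⌋ = 1, remainder 8
⌊239/8⌋ = 29, remainder 7
⌊8/7⌋ = 1, remainder 1
⌊7/1⌋ = 7, remainder 0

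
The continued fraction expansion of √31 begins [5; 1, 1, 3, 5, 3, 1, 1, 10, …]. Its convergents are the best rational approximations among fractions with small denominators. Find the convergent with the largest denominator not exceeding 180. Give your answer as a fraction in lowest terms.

863/155

List convergents until the denominator exceeds the bound:
a_0 = 5: 5/1  (≤ bound)
a_1 = 1: 6/1  (≤ bound)
a_2 = 1: 11/2  (≤ bound)
a_3 = 3: 39/7  (≤ bound)
a_4 = 5: 206/37  (≤ bound)
a_5 = 3: 657/118  (≤ bound)
a_6 = 1: 863/155  (≤ bound)
a_7 = 1: 1520/273  (> 180, stop)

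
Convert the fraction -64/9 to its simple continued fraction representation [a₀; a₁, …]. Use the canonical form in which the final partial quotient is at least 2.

[-8; 1, 8]

Run the Euclidean algorithm, recording each quotient:
⌊-64/9⌋ = -8, remainder 8
⌊9/8⌋ = 1, remainder 1
⌊8/1⌋ = 8, remainder 0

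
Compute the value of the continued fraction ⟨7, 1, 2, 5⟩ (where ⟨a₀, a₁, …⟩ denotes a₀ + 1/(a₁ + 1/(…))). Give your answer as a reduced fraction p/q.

123/16

Collapse the nested fraction from the inside out:
Start with 5.
2 + 1/(5/1) = 2 + 1/5 = 11/5
1 + 1/(11/5) = 1 + 5/11 = 16/11
7 + 1/(16/11) = 7 + 11/16 = 123/16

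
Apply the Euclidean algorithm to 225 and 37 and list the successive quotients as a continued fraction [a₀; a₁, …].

Apply division with remainder until the remainder is 0:
⌊225/37⌋ = 6, remainder 3
⌊37/3⌋ = 12, remainder 1
⌊3/1⌋ = 3, remainder 0

[6; 12, 3]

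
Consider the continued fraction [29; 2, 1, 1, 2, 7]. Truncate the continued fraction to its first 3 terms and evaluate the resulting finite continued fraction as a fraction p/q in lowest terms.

a_0 = 29: 29/1
a_1 = 2: 59/2
a_2 = 1: 88/3

88/3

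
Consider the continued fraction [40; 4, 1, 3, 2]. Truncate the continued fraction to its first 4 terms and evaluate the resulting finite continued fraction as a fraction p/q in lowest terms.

Use the convergent recurrence hₖ = aₖ·hₖ₋₁ + hₖ₋₂ (and likewise for the denominators kₖ):
a_0 = 40: 40/1
a_1 = 4: 161/4
a_2 = 1: 201/5
a_3 = 3: 764/19

764/19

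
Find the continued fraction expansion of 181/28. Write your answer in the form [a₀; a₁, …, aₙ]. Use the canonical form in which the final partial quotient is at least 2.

[6; 2, 6, 2]

181 = 6·28 + 13, so a_0 = 6
28 = 2·13 + 2, so a_1 = 2
13 = 6·2 + 1, so a_2 = 6
2 = 2·1 + 0, so a_3 = 2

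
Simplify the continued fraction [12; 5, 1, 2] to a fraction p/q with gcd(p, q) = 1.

207/17

Starting at the tail and folding back:
Start with 2.
1 + 1/(2/1) = 1 + 1/2 = 3/2
5 + 1/(3/2) = 5 + 2/3 = 17/3
12 + 1/(17/3) = 12 + 3/17 = 207/17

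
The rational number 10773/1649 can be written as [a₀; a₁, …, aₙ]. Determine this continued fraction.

[6; 1, 1, 7, 15, 1, 1, 3]

10773 ÷ 1649 → quotient 6, remainder 879
1649 ÷ 879 → quotient 1, remainder 770
879 ÷ 770 → quotient 1, remainder 109
770 ÷ 109 → quotient 7, remainder 7
109 ÷ 7 → quotient 15, remainder 4
7 ÷ 4 → quotient 1, remainder 3
4 ÷ 3 → quotient 1, remainder 1
3 ÷ 1 → quotient 3, remainder 0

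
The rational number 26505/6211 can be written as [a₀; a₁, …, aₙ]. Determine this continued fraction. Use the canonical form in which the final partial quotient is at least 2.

[4; 3, 1, 2, 1, 5, 10, 7]

26505 ÷ 6211 → quotient 4, remainder 1661
6211 ÷ 1661 → quotient 3, remainder 1228
1661 ÷ 1228 → quotient 1, remainder 433
1228 ÷ 433 → quotient 2, remainder 362
433 ÷ 362 → quotient 1, remainder 71
362 ÷ 71 → quotient 5, remainder 7
71 ÷ 7 → quotient 10, remainder 1
7 ÷ 1 → quotient 7, remainder 0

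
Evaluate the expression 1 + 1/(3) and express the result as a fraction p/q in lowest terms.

4/3

a_0 = 1: 1/1
a_1 = 3: 4/3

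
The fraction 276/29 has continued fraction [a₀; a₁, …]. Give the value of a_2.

Repeatedly divide and take the remainder:
276 ÷ 29 → quotient 9, remainder 15
29 ÷ 15 → quotient 1, remainder 14
15 ÷ 14 → quotient 1, remainder 1

1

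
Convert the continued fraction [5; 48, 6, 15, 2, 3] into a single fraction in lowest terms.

Start with 3.
2 + 1/(3/1) = 2 + 1/3 = 7/3
15 + 1/(7/3) = 15 + 3/7 = 108/7
6 + 1/(108/7) = 6 + 7/108 = 655/108
48 + 1/(655/108) = 48 + 108/655 = 31548/655
5 + 1/(31548/655) = 5 + 655/31548 = 158395/31548

158395/31548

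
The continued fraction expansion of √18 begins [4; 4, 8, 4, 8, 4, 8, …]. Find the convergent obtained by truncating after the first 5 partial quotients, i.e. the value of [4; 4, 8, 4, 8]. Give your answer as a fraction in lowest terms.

a_0 = 4: 4/1
a_1 = 4: 17/4
a_2 = 8: 140/33
a_3 = 4: 577/136
a_4 = 8: 4756/1121

4756/1121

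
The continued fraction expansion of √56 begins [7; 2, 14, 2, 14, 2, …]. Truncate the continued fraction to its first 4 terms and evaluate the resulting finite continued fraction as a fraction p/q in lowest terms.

449/60

Start with 2.
14 + 1/(2/1) = 14 + 1/2 = 29/2
2 + 1/(29/2) = 2 + 2/29 = 60/29
7 + 1/(60/29) = 7 + 29/60 = 449/60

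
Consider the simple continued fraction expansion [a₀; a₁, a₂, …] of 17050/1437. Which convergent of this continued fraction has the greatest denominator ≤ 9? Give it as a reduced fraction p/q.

83/7

a_0 = 11: 11/1  (≤ bound)
a_1 = 1: 12/1  (≤ bound)
a_2 = 6: 83/7  (≤ bound)
a_3 = 2: 178/15  (> 9, stop)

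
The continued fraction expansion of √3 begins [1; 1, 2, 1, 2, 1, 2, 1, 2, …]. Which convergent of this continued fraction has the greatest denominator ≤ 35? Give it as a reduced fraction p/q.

26/15

a_0 = 1: 1/1  (≤ bound)
a_1 = 1: 2/1  (≤ bound)
a_2 = 2: 5/3  (≤ bound)
a_3 = 1: 7/4  (≤ bound)
a_4 = 2: 19/11  (≤ bound)
a_5 = 1: 26/15  (≤ bound)
a_6 = 2: 71/41  (> 35, stop)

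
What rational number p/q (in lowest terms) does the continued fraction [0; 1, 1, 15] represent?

Work from the innermost term outward:
Start with 15.
1 + 1/(15/1) = 1 + 1/15 = 16/15
1 + 1/(16/15) = 1 + 15/16 = 31/16
0 + 1/(31/16) = 0 + 16/31 = 16/31

16/31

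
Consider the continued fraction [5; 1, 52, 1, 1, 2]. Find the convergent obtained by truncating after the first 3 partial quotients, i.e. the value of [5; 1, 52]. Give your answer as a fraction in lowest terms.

Start with 52.
1 + 1/(52/1) = 1 + 1/52 = 53/52
5 + 1/(53/52) = 5 + 52/53 = 317/53

317/53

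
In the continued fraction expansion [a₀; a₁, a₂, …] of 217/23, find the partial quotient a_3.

217 ÷ 23 → quotient 9, remainder 10
23 ÷ 10 → quotient 2, remainder 3
10 ÷ 3 → quotient 3, remainder 1
3 ÷ 1 → quotient 3, remainder 0

3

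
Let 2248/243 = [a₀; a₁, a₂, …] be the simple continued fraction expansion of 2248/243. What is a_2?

1

Run the Euclidean algorithm, recording each quotient:
2248 = 9·243 + 61, so a_0 = 9
243 = 3·61 + 60, so a_1 = 3
61 = 1·60 + 1, so a_2 = 1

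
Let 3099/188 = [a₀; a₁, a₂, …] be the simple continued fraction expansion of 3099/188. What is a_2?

15

3099 = 16·188 + 91, so a_0 = 16
188 = 2·91 + 6, so a_1 = 2
91 = 15·6 + 1, so a_2 = 15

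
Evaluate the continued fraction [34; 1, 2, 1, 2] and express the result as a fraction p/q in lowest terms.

Use the convergent recurrence hₖ = aₖ·hₖ₋₁ + hₖ₋₂ (and likewise for the denominators kₖ):
a_0 = 34: 34/1
a_1 = 1: 35/1
a_2 = 2: 104/3
a_3 = 1: 139/4
a_4 = 2: 382/11

382/11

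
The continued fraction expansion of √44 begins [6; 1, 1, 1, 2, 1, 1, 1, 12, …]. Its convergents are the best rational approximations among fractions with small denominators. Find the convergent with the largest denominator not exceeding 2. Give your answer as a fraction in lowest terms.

a_0 = 6: 6/1  (≤ bound)
a_1 = 1: 7/1  (≤ bound)
a_2 = 1: 13/2  (≤ bound)
a_3 = 1: 20/3  (> 2, stop)

13/2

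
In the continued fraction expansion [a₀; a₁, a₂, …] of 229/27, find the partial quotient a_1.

229 ÷ 27 → quotient 8, remainder 13
27 ÷ 13 → quotient 2, remainder 1

2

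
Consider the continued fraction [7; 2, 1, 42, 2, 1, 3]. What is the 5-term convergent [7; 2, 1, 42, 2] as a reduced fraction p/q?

1900/259

Start with 2.
42 + 1/(2/1) = 42 + 1/2 = 85/2
1 + 1/(85/2) = 1 + 2/85 = 87/85
2 + 1/(87/85) = 2 + 85/87 = 259/87
7 + 1/(259/87) = 7 + 87/259 = 1900/259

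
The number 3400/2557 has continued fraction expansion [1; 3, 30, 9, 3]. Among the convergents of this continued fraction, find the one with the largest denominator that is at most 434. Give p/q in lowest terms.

121/91

List convergents until the denominator exceeds the bound:
a_0 = 1: 1/1  (≤ bound)
a_1 = 3: 4/3  (≤ bound)
a_2 = 30: 121/91  (≤ bound)
a_3 = 9: 1093/822  (> 434, stop)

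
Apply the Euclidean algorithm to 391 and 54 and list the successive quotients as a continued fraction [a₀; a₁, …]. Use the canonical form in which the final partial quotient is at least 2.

⌊391/54⌋ = 7, remainder 13
⌊54/13⌋ = 4, remainder 2
⌊13/2⌋ = 6, remainder 1
⌊2/1⌋ = 2, remainder 0

[7; 4, 6, 2]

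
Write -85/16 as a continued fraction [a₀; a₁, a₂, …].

[-6; 1, 2, 5]

-85 = -6·16 + 11, so a_0 = -6
16 = 1·11 + 5, so a_1 = 1
11 = 2·5 + 1, so a_2 = 2
5 = 5·1 + 0, so a_3 = 5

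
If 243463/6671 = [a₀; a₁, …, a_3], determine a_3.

57

⌊243463/6671⌋ = 36, remainder 3307
⌊6671/3307⌋ = 2, remainder 57
⌊3307/57⌋ = 58, remainder 1
⌊57/1⌋ = 57, remainder 0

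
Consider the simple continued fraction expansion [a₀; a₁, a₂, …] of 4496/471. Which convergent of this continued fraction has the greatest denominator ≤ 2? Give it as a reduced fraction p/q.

19/2

a_0 = 9: 9/1  (≤ bound)
a_1 = 1: 10/1  (≤ bound)
a_2 = 1: 19/2  (≤ bound)
a_3 = 4: 86/9  (> 2, stop)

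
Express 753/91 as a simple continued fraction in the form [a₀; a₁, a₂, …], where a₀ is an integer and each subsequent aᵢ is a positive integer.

753 ÷ 91 → quotient 8, remainder 25
91 ÷ 25 → quotient 3, remainder 16
25 ÷ 16 → quotient 1, remainder 9
16 ÷ 9 → quotient 1, remainder 7
9 ÷ 7 → quotient 1, remainder 2
7 ÷ 2 → quotient 3, remainder 1
2 ÷ 1 → quotient 2, remainder 0

[8; 3, 1, 1, 1, 3, 2]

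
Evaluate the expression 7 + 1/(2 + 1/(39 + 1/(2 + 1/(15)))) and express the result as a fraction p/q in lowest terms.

18577/2479

a_0 = 7: 7/1
a_1 = 2: 15/2
a_2 = 39: 592/79
a_3 = 2: 1199/160
a_4 = 15: 18577/2479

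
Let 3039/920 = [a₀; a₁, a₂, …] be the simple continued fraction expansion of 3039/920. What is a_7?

2

3039 = 3·920 + 279, so a_0 = 3
920 = 3·279 + 83, so a_1 = 3
279 = 3·83 + 30, so a_2 = 3
83 = 2·30 + 23, so a_3 = 2
30 = 1·23 + 7, so a_4 = 1
23 = 3·7 + 2, so a_5 = 3
7 = 3·2 + 1, so a_6 = 3
2 = 2·1 + 0, so a_7 = 2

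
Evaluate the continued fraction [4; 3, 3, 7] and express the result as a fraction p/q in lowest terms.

a_0 = 4: 4/1
a_1 = 3: 13/3
a_2 = 3: 43/10
a_3 = 7: 314/73

314/73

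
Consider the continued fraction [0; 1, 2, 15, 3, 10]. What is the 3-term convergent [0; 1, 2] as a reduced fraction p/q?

2/3

Use the convergent recurrence hₖ = aₖ·hₖ₋₁ + hₖ₋₂ (and likewise for the denominators kₖ):
a_0 = 0: 0/1
a_1 = 1: 1/1
a_2 = 2: 2/3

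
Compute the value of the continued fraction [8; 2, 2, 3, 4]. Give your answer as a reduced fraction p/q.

Starting at the tail and folding back:
Start with 4.
3 + 1/(4/1) = 3 + 1/4 = 13/4
2 + 1/(13/4) = 2 + 4/13 = 30/13
2 + 1/(30/13) = 2 + 13/30 = 73/30
8 + 1/(73/30) = 8 + 30/73 = 614/73

614/73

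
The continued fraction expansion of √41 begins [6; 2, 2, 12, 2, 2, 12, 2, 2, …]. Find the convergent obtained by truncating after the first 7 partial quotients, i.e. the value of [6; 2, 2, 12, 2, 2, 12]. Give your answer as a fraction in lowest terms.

25414/3969

Compute successive convergents:
a_0 = 6: 6/1
a_1 = 2: 13/2
a_2 = 2: 32/5
a_3 = 12: 397/62
a_4 = 2: 826/129
a_5 = 2: 2049/320
a_6 = 12: 25414/3969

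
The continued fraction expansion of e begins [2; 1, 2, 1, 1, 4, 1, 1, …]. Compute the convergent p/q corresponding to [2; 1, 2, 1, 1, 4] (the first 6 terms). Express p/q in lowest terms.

87/32

Start with 4.
1 + 1/(4/1) = 1 + 1/4 = 5/4
1 + 1/(5/4) = 1 + 4/5 = 9/5
2 + 1/(9/5) = 2 + 5/9 = 23/9
1 + 1/(23/9) = 1 + 9/23 = 32/23
2 + 1/(32/23) = 2 + 23/32 = 87/32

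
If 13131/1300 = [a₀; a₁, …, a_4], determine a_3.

13131 ÷ 1300 → quotient 10, remainder 131
1300 ÷ 131 → quotient 9, remainder 121
131 ÷ 121 → quotient 1, remainder 10
121 ÷ 10 → quotient 12, remainder 1

12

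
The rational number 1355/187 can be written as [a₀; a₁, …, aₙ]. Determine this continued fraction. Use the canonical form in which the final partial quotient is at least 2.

1355 = 7·187 + 46, so a_0 = 7
187 = 4·46 + 3, so a_1 = 4
46 = 15·3 + 1, so a_2 = 15
3 = 3·1 + 0, so a_3 = 3

[7; 4, 15, 3]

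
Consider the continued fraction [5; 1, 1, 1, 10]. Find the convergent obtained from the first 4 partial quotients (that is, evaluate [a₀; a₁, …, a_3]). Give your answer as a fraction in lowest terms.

17/3

a_0 = 5: 5/1
a_1 = 1: 6/1
a_2 = 1: 11/2
a_3 = 1: 17/3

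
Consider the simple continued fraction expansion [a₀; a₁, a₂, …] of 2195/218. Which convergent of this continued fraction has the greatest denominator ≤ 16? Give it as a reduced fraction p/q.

151/15

a_0 = 10: 10/1  (≤ bound)
a_1 = 14: 141/14  (≤ bound)
a_2 = 1: 151/15  (≤ bound)
a_3 = 1: 292/29  (> 16, stop)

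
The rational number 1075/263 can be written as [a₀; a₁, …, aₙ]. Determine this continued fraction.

[4; 11, 2, 3, 3]

1075 ÷ 263 → quotient 4, remainder 23
263 ÷ 23 → quotient 11, remainder 10
23 ÷ 10 → quotient 2, remainder 3
10 ÷ 3 → quotient 3, remainder 1
3 ÷ 1 → quotient 3, remainder 0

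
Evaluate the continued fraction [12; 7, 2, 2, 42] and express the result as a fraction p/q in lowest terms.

Build up convergents one term at a time:
a_0 = 12: 12/1
a_1 = 7: 85/7
a_2 = 2: 182/15
a_3 = 2: 449/37
a_4 = 42: 19040/1569

19040/1569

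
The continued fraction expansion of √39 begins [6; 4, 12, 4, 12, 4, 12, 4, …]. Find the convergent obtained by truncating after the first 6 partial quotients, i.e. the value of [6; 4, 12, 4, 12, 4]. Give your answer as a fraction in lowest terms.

Use the convergent recurrence hₖ = aₖ·hₖ₋₁ + hₖ₋₂ (and likewise for the denominators kₖ):
a_0 = 6: 6/1
a_1 = 4: 25/4
a_2 = 12: 306/49
a_3 = 4: 1249/200
a_4 = 12: 15294/2449
a_5 = 4: 62425/9996

62425/9996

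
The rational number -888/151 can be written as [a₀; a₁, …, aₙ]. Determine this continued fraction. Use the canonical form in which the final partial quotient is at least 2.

[-6; 8, 2, 1, 1, 3]

-888 ÷ 151 → quotient -6, remainder 18
151 ÷ 18 → quotient 8, remainder 7
18 ÷ 7 → quotient 2, remainder 4
7 ÷ 4 → quotient 1, remainder 3
4 ÷ 3 → quotient 1, remainder 1
3 ÷ 1 → quotient 3, remainder 0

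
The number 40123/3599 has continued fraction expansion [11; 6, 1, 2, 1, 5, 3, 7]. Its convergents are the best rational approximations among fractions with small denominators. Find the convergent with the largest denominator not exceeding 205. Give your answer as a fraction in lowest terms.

a_0 = 11: 11/1  (≤ bound)
a_1 = 6: 67/6  (≤ bound)
a_2 = 1: 78/7  (≤ bound)
a_3 = 2: 223/20  (≤ bound)
a_4 = 1: 301/27  (≤ bound)
a_5 = 5: 1728/155  (≤ bound)
a_6 = 3: 5485/492  (> 205, stop)

1728/155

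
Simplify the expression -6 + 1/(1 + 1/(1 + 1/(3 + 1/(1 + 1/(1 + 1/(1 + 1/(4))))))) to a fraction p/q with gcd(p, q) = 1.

Work from the innermost term outward:
Start with 4.
1 + 1/(4/1) = 1 + 1/4 = 5/4
1 + 1/(5/4) = 1 + 4/5 = 9/5
1 + 1/(9/5) = 1 + 5/9 = 14/9
3 + 1/(14/9) = 3 + 9/14 = 51/14
1 + 1/(51/14) = 1 + 14/51 = 65/51
1 + 1/(65/51) = 1 + 51/65 = 116/65
-6 + 1/(116/65) = -6 + 65/116 = -631/116

-631/116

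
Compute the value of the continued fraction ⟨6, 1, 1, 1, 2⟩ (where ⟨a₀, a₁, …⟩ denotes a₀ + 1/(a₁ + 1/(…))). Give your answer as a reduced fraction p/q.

53/8

Start with 2.
1 + 1/(2/1) = 1 + 1/2 = 3/2
1 + 1/(3/2) = 1 + 2/3 = 5/3
1 + 1/(5/3) = 1 + 3/5 = 8/5
6 + 1/(8/5) = 6 + 5/8 = 53/8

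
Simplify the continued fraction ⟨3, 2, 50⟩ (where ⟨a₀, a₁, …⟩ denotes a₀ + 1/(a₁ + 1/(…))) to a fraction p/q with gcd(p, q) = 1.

Start with 50.
2 + 1/(50/1) = 2 + 1/50 = 101/50
3 + 1/(101/50) = 3 + 50/101 = 353/101

353/101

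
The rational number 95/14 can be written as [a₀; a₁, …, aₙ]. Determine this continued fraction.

[6; 1, 3, 1, 2]

Apply division with remainder until the remainder is 0:
95 = 6·14 + 11, so a_0 = 6
14 = 1·11 + 3, so a_1 = 1
11 = 3·3 + 2, so a_2 = 3
3 = 1·2 + 1, so a_3 = 1
2 = 2·1 + 0, so a_4 = 2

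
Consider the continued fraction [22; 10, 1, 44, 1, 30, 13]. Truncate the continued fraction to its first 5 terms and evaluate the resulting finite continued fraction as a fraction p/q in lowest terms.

a_0 = 22: 22/1
a_1 = 10: 221/10
a_2 = 1: 243/11
a_3 = 44: 10913/494
a_4 = 1: 11156/505

11156/505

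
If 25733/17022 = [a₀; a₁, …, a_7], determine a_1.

25733 = 1·17022 + 8711, so a_0 = 1
17022 = 1·8711 + 8311, so a_1 = 1

1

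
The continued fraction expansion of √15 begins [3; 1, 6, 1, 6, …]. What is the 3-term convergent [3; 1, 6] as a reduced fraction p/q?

Work from the innermost term outward:
Start with 6.
1 + 1/(6/1) = 1 + 1/6 = 7/6
3 + 1/(7/6) = 3 + 6/7 = 27/7

27/7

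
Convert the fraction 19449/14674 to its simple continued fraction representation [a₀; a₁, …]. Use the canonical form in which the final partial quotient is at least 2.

19449 ÷ 14674 → quotient 1, remainder 4775
14674 ÷ 4775 → quotient 3, remainder 349
4775 ÷ 349 → quotient 13, remainder 238
349 ÷ 238 → quotient 1, remainder 111
238 ÷ 111 → quotient 2, remainder 16
111 ÷ 16 → quotient 6, remainder 15
16 ÷ 15 → quotient 1, remainder 1
15 ÷ 1 → quotient 15, remainder 0

[1; 3, 13, 1, 2, 6, 1, 15]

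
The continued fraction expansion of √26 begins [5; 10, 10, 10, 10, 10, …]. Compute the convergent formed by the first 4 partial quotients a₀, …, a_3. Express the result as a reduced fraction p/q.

Start with 10.
10 + 1/(10/1) = 10 + 1/10 = 101/10
10 + 1/(101/10) = 10 + 10/101 = 1020/101
5 + 1/(1020/101) = 5 + 101/1020 = 5201/1020

5201/1020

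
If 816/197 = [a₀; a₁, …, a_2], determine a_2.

Apply division with remainder until the remainder is 0:
⌊816/197⌋ = 4, remainder 28
⌊197/28⌋ = 7, remainder 1
⌊28/1⌋ = 28, remainder 0

28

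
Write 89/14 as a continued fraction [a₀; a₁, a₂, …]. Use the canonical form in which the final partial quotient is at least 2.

89 ÷ 14 → quotient 6, remainder 5
14 ÷ 5 → quotient 2, remainder 4
5 ÷ 4 → quotient 1, remainder 1
4 ÷ 1 → quotient 4, remainder 0

[6; 2, 1, 4]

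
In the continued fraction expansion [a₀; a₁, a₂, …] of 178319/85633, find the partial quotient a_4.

2

Apply division with remainder until the remainder is 0:
178319 ÷ 85633 → quotient 2, remainder 7053
85633 ÷ 7053 → quotient 12, remainder 997
7053 ÷ 997 → quotient 7, remainder 74
997 ÷ 74 → quotient 13, remainder 35
74 ÷ 35 → quotient 2, remainder 4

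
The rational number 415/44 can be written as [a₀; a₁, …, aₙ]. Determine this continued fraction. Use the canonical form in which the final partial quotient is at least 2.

[9; 2, 3, 6]

Run the Euclidean algorithm, recording each quotient:
415 ÷ 44 → quotient 9, remainder 19
44 ÷ 19 → quotient 2, remainder 6
19 ÷ 6 → quotient 3, remainder 1
6 ÷ 1 → quotient 6, remainder 0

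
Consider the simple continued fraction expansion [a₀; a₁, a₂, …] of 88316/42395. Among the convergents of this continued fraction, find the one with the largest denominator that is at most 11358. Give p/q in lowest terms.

2129/1022

List convergents until the denominator exceeds the bound:
a_0 = 2: 2/1  (≤ bound)
a_1 = 12: 25/12  (≤ bound)
a_2 = 42: 1052/505  (≤ bound)
a_3 = 2: 2129/1022  (≤ bound)
a_4 = 13: 28729/13791  (> 11358, stop)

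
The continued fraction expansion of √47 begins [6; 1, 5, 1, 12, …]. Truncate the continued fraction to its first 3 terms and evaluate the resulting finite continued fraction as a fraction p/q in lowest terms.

Collapse the nested fraction from the inside out:
Start with 5.
1 + 1/(5/1) = 1 + 1/5 = 6/5
6 + 1/(6/5) = 6 + 5/6 = 41/6

41/6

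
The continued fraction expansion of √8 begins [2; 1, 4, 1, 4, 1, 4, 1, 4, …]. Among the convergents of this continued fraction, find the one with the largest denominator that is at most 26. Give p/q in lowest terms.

17/6

a_0 = 2: 2/1  (≤ bound)
a_1 = 1: 3/1  (≤ bound)
a_2 = 4: 14/5  (≤ bound)
a_3 = 1: 17/6  (≤ bound)
a_4 = 4: 82/29  (> 26, stop)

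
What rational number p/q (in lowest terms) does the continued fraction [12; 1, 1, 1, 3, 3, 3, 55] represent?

83175/6581

a_0 = 12: 12/1
a_1 = 1: 13/1
a_2 = 1: 25/2
a_3 = 1: 38/3
a_4 = 3: 139/11
a_5 = 3: 455/36
a_6 = 3: 1504/119
a_7 = 55: 83175/6581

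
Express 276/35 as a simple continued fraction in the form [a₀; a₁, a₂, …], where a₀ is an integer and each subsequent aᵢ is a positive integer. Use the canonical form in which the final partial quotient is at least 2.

[7; 1, 7, 1, 3]

⌊276/35⌋ = 7, remainder 31
⌊35/31⌋ = 1, remainder 4
⌊31/4⌋ = 7, remainder 3
⌊4/3⌋ = 1, remainder 1
⌊3/1⌋ = 3, remainder 0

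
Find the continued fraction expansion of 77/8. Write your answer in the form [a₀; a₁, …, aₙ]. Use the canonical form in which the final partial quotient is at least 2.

77 ÷ 8 → quotient 9, remainder 5
8 ÷ 5 → quotient 1, remainder 3
5 ÷ 3 → quotient 1, remainder 2
3 ÷ 2 → quotient 1, remainder 1
2 ÷ 1 → quotient 2, remainder 0

[9; 1, 1, 1, 2]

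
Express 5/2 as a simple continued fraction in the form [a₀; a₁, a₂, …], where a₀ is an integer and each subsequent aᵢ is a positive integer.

[2; 2]

⌊5/2⌋ = 2, remainder 1
⌊2/1⌋ = 2, remainder 0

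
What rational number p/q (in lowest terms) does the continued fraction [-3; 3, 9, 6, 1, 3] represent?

Start with 3.
1 + 1/(3/1) = 1 + 1/3 = 4/3
6 + 1/(4/3) = 6 + 3/4 = 27/4
9 + 1/(27/4) = 9 + 4/27 = 247/27
3 + 1/(247/27) = 3 + 27/247 = 768/247
-3 + 1/(768/247) = -3 + 247/768 = -2057/768

-2057/768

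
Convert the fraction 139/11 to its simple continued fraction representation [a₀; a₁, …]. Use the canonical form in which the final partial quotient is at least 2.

Apply division with remainder until the remainder is 0:
⌊139/11⌋ = 12, remainder 7
⌊11/7⌋ = 1, remainder 4
⌊7/4⌋ = 1, remainder 3
⌊4/3⌋ = 1, remainder 1
⌊3/1⌋ = 3, remainder 0

[12; 1, 1, 1, 3]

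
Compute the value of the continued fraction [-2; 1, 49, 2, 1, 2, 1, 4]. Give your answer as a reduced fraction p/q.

-2671/2619

a_0 = -2: -2/1
a_1 = 1: -1/1
a_2 = 49: -51/50
a_3 = 2: -103/101
a_4 = 1: -154/151
a_5 = 2: -411/403
a_6 = 1: -565/554
a_7 = 4: -2671/2619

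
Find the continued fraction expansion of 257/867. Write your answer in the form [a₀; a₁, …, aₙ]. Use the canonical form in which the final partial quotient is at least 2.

[0; 3, 2, 1, 2, 10, 3]

⌊257/867⌋ = 0, remainder 257
⌊867/257⌋ = 3, remainder 96
⌊257/96⌋ = 2, remainder 65
⌊96/65⌋ = 1, remainder 31
⌊65/31⌋ = 2, remainder 3
⌊31/3⌋ = 10, remainder 1
⌊3/1⌋ = 3, remainder 0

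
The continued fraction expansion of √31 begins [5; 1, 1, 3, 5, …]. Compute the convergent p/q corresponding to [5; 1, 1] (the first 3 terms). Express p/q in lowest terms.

11/2

Starting at the tail and folding back:
Start with 1.
1 + 1/(1/1) = 1 + 1/1 = 2/1
5 + 1/(2/1) = 5 + 1/2 = 11/2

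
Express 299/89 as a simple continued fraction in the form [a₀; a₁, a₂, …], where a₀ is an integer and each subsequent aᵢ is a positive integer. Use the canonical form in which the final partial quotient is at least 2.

Apply division with remainder until the remainder is 0:
299 = 3·89 + 32, so a_0 = 3
89 = 2·32 + 25, so a_1 = 2
32 = 1·25 + 7, so a_2 = 1
25 = 3·7 + 4, so a_3 = 3
7 = 1·4 + 3, so a_4 = 1
4 = 1·3 + 1, so a_5 = 1
3 = 3·1 + 0, so a_6 = 3

[3; 2, 1, 3, 1, 1, 3]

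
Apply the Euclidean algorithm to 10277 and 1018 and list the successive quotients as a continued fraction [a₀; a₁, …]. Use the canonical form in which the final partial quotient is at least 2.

10277 = 10·1018 + 97, so a_0 = 10
1018 = 10·97 + 48, so a_1 = 10
97 = 2·48 + 1, so a_2 = 2
48 = 48·1 + 0, so a_3 = 48

[10; 10, 2, 48]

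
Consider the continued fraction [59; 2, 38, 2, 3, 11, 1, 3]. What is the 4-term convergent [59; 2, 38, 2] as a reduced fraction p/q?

Start with 2.
38 + 1/(2/1) = 38 + 1/2 = 77/2
2 + 1/(77/2) = 2 + 2/77 = 156/77
59 + 1/(156/77) = 59 + 77/156 = 9281/156

9281/156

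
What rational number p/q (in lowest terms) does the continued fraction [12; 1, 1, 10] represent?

263/21

a_0 = 12: 12/1
a_1 = 1: 13/1
a_2 = 1: 25/2
a_3 = 10: 263/21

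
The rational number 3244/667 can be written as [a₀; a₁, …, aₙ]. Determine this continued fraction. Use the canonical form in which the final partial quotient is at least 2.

[4; 1, 6, 3, 30]

Repeatedly divide and take the remainder:
3244 ÷ 667 → quotient 4, remainder 576
667 ÷ 576 → quotient 1, remainder 91
576 ÷ 91 → quotient 6, remainder 30
91 ÷ 30 → quotient 3, remainder 1
30 ÷ 1 → quotient 30, remainder 0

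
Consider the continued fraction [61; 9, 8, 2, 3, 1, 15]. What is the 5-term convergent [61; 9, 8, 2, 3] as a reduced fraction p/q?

32877/538

a_0 = 61: 61/1
a_1 = 9: 550/9
a_2 = 8: 4461/73
a_3 = 2: 9472/155
a_4 = 3: 32877/538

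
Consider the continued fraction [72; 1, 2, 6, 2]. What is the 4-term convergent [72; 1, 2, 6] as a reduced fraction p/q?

1381/19

a_0 = 72: 72/1
a_1 = 1: 73/1
a_2 = 2: 218/3
a_3 = 6: 1381/19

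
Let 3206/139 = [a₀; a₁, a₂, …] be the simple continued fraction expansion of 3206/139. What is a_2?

3206 ÷ 139 → quotient 23, remainder 9
139 ÷ 9 → quotient 15, remainder 4
9 ÷ 4 → quotient 2, remainder 1

2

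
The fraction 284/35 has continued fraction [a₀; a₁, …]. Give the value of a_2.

1

284 = 8·35 + 4, so a_0 = 8
35 = 8·4 + 3, so a_1 = 8
4 = 1·3 + 1, so a_2 = 1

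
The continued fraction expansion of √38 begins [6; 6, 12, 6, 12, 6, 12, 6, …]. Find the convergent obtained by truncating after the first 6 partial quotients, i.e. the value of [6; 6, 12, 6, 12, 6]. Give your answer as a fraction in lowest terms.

a_0 = 6: 6/1
a_1 = 6: 37/6
a_2 = 12: 450/73
a_3 = 6: 2737/444
a_4 = 12: 33294/5401
a_5 = 6: 202501/32850

202501/32850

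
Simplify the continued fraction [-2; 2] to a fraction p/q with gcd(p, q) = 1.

-3/2

Start with 2.
-2 + 1/(2/1) = -2 + 1/2 = -3/2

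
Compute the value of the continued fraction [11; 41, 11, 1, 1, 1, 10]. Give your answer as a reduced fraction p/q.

a_0 = 11: 11/1
a_1 = 41: 452/41
a_2 = 11: 4983/452
a_3 = 1: 5435/493
a_4 = 1: 10418/945
a_5 = 1: 15853/1438
a_6 = 10: 168948/15325

168948/15325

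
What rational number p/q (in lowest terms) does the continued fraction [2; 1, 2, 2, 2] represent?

Compute successive convergents:
a_0 = 2: 2/1
a_1 = 1: 3/1
a_2 = 2: 8/3
a_3 = 2: 19/7
a_4 = 2: 46/17

46/17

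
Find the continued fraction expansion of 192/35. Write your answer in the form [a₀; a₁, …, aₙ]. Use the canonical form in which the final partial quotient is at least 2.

⌊192/35⌋ = 5, remainder 17
⌊35/17⌋ = 2, remainder 1
⌊17/1⌋ = 17, remainder 0

[5; 2, 17]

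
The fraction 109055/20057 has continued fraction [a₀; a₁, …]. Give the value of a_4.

Repeatedly divide and take the remainder:
⌊109055/20057⌋ = 5, remainder 8770
⌊20057/8770⌋ = 2, remainder 2517
⌊8770/2517⌋ = 3, remainder 1219
⌊2517/1219⌋ = 2, remainder 79
⌊1219/79⌋ = 15, remainder 34

15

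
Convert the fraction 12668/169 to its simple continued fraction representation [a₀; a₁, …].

[74; 1, 23, 7]

Run the Euclidean algorithm, recording each quotient:
12668 ÷ 169 → quotient 74, remainder 162
169 ÷ 162 → quotient 1, remainder 7
162 ÷ 7 → quotient 23, remainder 1
7 ÷ 1 → quotient 7, remainder 0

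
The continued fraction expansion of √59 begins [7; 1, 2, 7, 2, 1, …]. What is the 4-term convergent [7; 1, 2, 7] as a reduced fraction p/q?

169/22

a_0 = 7: 7/1
a_1 = 1: 8/1
a_2 = 2: 23/3
a_3 = 7: 169/22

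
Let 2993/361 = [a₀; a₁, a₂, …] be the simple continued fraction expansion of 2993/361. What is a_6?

6

⌊2993/361⌋ = 8, remainder 105
⌊361/105⌋ = 3, remainder 46
⌊105/46⌋ = 2, remainder 13
⌊46/13⌋ = 3, remainder 7
⌊13/7⌋ = 1, remainder 6
⌊7/6⌋ = 1, remainder 1
⌊6/1⌋ = 6, remainder 0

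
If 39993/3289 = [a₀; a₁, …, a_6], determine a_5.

2

⌊39993/3289⌋ = 12, remainder 525
⌊3289/525⌋ = 6, remainder 139
⌊525/139⌋ = 3, remainder 108
⌊139/108⌋ = 1, remainder 31
⌊108/31⌋ = 3, remainder 15
⌊31/15⌋ = 2, remainder 1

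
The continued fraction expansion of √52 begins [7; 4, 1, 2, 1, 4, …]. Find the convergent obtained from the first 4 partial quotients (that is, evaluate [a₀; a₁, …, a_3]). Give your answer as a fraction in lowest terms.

a_0 = 7: 7/1
a_1 = 4: 29/4
a_2 = 1: 36/5
a_3 = 2: 101/14

101/14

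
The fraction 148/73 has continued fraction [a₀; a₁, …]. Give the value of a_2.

148 ÷ 73 → quotient 2, remainder 2
73 ÷ 2 → quotient 36, remainder 1
2 ÷ 1 → quotient 2, remainder 0

2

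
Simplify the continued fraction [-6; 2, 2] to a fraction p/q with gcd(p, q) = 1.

Use the convergent recurrence hₖ = aₖ·hₖ₋₁ + hₖ₋₂ (and likewise for the denominators kₖ):
a_0 = -6: -6/1
a_1 = 2: -11/2
a_2 = 2: -28/5

-28/5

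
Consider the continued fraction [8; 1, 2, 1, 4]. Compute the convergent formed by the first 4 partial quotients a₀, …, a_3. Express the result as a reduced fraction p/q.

35/4

Work from the innermost term outward:
Start with 1.
2 + 1/(1/1) = 2 + 1/1 = 3/1
1 + 1/(3/1) = 1 + 1/3 = 4/3
8 + 1/(4/3) = 8 + 3/4 = 35/4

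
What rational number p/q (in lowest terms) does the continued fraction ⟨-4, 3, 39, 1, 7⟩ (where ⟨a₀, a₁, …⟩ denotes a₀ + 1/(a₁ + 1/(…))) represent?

-3541/965

Use the convergent recurrence hₖ = aₖ·hₖ₋₁ + hₖ₋₂ (and likewise for the denominators kₖ):
a_0 = -4: -4/1
a_1 = 3: -11/3
a_2 = 39: -433/118
a_3 = 1: -444/121
a_4 = 7: -3541/965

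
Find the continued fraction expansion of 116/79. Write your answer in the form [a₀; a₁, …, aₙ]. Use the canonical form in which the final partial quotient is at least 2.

[1; 2, 7, 2, 2]

⌊116/79⌋ = 1, remainder 37
⌊79/37⌋ = 2, remainder 5
⌊37/5⌋ = 7, remainder 2
⌊5/2⌋ = 2, remainder 1
⌊2/1⌋ = 2, remainder 0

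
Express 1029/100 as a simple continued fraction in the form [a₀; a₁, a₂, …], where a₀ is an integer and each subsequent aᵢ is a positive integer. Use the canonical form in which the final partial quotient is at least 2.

1029 ÷ 100 → quotient 10, remainder 29
100 ÷ 29 → quotient 3, remainder 13
29 ÷ 13 → quotient 2, remainder 3
13 ÷ 3 → quotient 4, remainder 1
3 ÷ 1 → quotient 3, remainder 0

[10; 3, 2, 4, 3]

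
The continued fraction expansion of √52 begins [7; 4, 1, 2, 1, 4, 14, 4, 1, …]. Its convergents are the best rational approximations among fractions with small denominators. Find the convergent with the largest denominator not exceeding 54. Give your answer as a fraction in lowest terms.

137/19

List convergents until the denominator exceeds the bound:
a_0 = 7: 7/1  (≤ bound)
a_1 = 4: 29/4  (≤ bound)
a_2 = 1: 36/5  (≤ bound)
a_3 = 2: 101/14  (≤ bound)
a_4 = 1: 137/19  (≤ bound)
a_5 = 4: 649/90  (> 54, stop)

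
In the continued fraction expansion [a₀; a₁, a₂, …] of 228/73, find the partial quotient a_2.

228 = 3·73 + 9, so a_0 = 3
73 = 8·9 + 1, so a_1 = 8
9 = 9·1 + 0, so a_2 = 9

9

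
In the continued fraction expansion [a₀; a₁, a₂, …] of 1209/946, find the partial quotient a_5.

Repeatedly divide and take the remainder:
1209 ÷ 946 → quotient 1, remainder 263
946 ÷ 263 → quotient 3, remainder 157
263 ÷ 157 → quotient 1, remainder 106
157 ÷ 106 → quotient 1, remainder 51
106 ÷ 51 → quotient 2, remainder 4
51 ÷ 4 → quotient 12, remainder 3

12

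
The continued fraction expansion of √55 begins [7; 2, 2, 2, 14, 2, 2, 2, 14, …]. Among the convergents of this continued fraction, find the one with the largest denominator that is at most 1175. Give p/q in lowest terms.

List convergents until the denominator exceeds the bound:
a_0 = 7: 7/1  (≤ bound)
a_1 = 2: 15/2  (≤ bound)
a_2 = 2: 37/5  (≤ bound)
a_3 = 2: 89/12  (≤ bound)
a_4 = 14: 1283/173  (≤ bound)
a_5 = 2: 2655/358  (≤ bound)
a_6 = 2: 6593/889  (≤ bound)
a_7 = 2: 15841/2136  (> 1175, stop)

6593/889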